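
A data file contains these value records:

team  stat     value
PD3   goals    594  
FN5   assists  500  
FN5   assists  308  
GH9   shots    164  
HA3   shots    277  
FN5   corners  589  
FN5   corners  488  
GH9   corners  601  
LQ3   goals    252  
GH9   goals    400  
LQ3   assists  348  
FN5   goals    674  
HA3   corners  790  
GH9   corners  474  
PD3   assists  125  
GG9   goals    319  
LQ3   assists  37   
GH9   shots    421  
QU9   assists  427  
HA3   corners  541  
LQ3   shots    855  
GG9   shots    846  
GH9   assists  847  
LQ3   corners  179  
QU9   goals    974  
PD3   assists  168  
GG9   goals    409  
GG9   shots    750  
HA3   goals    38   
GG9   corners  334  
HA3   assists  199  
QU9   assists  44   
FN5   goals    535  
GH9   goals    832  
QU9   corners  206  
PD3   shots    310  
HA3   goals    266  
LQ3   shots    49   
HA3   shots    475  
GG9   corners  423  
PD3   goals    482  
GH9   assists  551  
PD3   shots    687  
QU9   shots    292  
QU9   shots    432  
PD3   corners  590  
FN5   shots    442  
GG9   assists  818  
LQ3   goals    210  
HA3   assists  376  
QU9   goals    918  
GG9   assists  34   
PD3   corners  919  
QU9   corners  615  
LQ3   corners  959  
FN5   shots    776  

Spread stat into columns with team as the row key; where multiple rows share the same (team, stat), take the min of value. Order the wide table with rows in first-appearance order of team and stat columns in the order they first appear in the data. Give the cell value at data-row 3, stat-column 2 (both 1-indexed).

With rows in first-appearance order of team, row 3 is team=GH9. stat columns in first-appearance order: goals, assists, shots, corners; column 2 is assists.
Long rows with team=GH9, stat=assists: min(847, 551) = 551.

551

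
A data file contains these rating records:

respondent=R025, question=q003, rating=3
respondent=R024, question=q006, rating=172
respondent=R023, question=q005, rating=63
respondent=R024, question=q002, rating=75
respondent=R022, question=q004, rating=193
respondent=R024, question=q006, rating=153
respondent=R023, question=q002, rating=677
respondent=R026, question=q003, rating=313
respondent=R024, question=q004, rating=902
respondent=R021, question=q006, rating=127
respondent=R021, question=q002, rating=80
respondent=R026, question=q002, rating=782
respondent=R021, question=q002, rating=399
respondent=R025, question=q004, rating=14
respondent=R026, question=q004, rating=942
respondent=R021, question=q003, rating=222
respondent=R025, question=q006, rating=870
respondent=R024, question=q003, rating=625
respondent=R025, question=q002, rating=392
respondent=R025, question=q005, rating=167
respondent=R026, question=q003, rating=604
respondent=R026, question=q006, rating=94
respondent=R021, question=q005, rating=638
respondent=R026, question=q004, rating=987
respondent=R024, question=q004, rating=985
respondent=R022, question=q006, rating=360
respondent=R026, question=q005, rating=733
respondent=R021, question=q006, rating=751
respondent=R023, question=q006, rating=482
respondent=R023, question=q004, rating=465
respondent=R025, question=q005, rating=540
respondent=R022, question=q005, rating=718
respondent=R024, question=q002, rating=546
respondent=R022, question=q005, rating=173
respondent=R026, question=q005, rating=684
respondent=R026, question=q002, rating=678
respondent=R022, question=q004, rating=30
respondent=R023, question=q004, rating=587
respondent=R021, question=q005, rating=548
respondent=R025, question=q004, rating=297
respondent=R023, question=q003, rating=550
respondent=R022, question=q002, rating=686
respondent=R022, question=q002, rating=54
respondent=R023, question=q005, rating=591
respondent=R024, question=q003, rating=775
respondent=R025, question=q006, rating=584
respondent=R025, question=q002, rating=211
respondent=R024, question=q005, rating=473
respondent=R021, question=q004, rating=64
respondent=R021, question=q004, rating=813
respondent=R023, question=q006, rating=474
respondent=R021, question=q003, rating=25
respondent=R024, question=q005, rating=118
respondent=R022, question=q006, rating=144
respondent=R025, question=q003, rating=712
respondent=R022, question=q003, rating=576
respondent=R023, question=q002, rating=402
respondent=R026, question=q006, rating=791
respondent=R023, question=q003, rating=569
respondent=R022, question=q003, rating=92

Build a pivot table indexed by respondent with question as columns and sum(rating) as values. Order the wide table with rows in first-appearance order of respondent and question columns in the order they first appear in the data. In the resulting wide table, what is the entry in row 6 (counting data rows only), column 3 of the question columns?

1186

With rows in first-appearance order of respondent, row 6 is respondent=R021. question columns in first-appearance order: q003, q006, q005, q002, q004; column 3 is q005.
Long rows with respondent=R021, question=q005: 638 + 548 = 1186.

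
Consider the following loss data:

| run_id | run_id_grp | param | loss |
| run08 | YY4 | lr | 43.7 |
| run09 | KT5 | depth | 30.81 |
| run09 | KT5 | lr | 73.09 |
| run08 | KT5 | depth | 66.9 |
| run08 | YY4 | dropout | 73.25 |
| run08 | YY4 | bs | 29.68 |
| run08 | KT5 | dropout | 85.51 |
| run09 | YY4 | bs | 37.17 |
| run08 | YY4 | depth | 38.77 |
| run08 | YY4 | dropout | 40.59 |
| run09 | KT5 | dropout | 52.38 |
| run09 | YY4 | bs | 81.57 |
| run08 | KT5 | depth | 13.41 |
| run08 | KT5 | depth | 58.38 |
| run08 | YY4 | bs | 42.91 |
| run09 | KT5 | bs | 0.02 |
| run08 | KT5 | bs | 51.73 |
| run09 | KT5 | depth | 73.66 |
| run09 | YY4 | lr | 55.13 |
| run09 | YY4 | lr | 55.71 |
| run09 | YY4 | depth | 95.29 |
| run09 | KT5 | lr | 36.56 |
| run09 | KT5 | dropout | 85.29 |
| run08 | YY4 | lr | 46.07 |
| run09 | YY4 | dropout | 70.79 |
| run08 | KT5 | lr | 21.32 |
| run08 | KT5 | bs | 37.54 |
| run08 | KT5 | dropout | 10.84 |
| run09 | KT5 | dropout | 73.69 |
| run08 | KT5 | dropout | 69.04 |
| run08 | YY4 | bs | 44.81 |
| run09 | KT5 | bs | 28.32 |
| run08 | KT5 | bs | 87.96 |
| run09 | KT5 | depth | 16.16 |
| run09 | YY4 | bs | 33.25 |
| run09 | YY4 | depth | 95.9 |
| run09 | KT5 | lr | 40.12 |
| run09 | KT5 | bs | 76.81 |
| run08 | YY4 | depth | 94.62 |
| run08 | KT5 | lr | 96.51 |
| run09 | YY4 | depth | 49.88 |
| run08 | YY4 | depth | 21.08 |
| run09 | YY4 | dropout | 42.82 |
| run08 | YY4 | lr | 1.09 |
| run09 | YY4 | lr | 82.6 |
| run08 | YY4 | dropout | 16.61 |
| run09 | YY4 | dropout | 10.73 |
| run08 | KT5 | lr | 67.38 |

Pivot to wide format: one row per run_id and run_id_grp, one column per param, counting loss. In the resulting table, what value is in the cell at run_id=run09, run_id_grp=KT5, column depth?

3

Rows with run_id=run09, run_id_grp=KT5 and param=depth: loss values are 30.81, 73.66, 16.16.
3 rows match — count = 3.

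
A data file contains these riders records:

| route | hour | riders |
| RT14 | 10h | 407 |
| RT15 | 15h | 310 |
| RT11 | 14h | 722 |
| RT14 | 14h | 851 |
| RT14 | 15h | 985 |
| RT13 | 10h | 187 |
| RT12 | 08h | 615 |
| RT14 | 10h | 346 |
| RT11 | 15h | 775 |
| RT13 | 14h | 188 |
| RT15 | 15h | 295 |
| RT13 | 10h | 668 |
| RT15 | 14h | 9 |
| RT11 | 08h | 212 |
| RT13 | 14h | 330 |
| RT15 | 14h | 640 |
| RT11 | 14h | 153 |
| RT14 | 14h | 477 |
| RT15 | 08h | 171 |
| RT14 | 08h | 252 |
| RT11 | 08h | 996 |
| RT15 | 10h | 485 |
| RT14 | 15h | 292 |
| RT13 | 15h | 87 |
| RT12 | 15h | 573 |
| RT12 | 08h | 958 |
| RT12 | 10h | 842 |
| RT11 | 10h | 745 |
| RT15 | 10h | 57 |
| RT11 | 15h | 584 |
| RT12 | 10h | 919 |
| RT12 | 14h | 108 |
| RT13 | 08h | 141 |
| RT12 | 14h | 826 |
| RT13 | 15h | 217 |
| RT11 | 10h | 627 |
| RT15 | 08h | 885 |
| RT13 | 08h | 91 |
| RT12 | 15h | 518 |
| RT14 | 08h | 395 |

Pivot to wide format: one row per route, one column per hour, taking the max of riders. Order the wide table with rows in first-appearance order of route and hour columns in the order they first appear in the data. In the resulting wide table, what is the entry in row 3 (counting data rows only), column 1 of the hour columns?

745

With rows in first-appearance order of route, row 3 is route=RT11. hour columns in first-appearance order: 10h, 15h, 14h, 08h; column 1 is 10h.
Long rows with route=RT11, hour=10h: max(745, 627) = 745.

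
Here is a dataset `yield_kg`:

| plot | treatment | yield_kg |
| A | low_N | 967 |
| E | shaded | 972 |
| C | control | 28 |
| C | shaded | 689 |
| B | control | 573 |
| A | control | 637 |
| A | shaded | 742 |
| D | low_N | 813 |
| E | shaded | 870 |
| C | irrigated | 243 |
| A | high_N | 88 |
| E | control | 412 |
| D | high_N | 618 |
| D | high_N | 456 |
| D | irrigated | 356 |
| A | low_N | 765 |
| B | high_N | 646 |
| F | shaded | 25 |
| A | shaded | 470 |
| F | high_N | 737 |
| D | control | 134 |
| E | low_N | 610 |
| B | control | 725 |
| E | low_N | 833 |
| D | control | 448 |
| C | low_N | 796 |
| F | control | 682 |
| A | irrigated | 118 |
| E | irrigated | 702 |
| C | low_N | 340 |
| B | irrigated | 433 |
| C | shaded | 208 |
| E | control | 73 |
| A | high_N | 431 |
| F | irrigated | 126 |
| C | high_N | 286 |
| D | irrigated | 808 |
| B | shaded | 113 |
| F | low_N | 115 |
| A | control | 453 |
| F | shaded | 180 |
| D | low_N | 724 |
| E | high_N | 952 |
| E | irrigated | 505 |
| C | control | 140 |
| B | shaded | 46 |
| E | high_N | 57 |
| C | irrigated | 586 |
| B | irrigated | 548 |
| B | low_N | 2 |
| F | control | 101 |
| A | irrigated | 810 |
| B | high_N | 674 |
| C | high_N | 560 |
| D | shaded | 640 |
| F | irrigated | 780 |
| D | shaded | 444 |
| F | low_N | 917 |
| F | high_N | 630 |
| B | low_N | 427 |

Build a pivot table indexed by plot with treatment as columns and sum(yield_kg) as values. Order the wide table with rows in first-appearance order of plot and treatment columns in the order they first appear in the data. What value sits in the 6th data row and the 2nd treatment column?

With rows in first-appearance order of plot, row 6 is plot=F. treatment columns in first-appearance order: low_N, shaded, control, irrigated, high_N; column 2 is shaded.
Long rows with plot=F, treatment=shaded: 25 + 180 = 205.

205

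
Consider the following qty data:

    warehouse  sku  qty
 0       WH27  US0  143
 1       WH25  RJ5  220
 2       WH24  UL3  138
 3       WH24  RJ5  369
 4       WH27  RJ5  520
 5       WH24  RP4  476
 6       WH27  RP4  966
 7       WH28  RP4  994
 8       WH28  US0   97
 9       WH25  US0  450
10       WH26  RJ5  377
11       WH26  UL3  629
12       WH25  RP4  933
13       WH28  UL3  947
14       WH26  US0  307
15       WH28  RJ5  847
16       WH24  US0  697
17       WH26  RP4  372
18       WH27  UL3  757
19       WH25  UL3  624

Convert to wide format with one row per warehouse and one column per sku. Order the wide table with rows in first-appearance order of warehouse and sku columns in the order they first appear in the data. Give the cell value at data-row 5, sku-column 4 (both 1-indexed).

372

With rows in first-appearance order of warehouse, row 5 is warehouse=WH26. sku columns in first-appearance order: US0, RJ5, UL3, RP4; column 4 is RP4.
Long rows with warehouse=WH26, sku=RP4: qty = 372.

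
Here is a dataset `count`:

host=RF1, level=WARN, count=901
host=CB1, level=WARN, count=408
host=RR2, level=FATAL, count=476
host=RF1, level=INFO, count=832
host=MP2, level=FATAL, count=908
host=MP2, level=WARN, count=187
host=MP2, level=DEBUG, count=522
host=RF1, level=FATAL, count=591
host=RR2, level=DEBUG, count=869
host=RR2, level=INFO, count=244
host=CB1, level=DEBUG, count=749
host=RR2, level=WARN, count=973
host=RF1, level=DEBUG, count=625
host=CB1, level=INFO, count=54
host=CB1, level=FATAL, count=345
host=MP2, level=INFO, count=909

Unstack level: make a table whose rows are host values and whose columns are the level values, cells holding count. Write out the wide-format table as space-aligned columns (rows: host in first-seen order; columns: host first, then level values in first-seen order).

Columns: host plus the 4 distinct level values (WARN, FATAL, INFO, DEBUG).
For example, row RF1 column WARN takes count=901 from the long row (RF1, WARN).

host  WARN  FATAL  INFO  DEBUG
RF1   901   591    832   625  
CB1   408   345    54    749  
RR2   973   476    244   869  
MP2   187   908    909   522  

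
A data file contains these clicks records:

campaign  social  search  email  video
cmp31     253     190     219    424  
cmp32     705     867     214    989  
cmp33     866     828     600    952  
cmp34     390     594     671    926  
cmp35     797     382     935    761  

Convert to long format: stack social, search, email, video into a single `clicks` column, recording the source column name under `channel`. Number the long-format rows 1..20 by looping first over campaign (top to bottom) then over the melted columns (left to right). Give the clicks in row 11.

600

20 rows total (5 × 4). Row 11: index ⌊(11-1)/4⌋ = 2 into campaign → cmp33; (11-1) mod 4 = 2 into the melted columns → email.
So row 11 is (cmp33, email, 600); clicks = 600.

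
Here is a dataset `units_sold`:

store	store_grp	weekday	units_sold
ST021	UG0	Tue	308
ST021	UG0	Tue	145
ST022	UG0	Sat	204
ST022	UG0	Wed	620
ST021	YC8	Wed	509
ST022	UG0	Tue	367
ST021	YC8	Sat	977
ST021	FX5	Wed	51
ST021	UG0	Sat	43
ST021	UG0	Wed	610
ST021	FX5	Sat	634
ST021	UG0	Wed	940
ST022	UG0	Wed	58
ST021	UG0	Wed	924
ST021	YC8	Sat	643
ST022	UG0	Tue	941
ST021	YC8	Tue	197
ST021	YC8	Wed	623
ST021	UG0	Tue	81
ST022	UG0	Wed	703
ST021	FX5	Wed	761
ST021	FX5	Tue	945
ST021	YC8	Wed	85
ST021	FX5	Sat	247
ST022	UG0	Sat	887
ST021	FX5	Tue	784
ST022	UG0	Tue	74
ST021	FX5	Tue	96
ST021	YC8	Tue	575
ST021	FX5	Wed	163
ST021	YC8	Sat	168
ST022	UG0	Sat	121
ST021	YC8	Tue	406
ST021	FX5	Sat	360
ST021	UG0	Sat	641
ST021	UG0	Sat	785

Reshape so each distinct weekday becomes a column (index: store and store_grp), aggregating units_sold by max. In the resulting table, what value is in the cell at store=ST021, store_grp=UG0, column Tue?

Rows with store=ST021, store_grp=UG0 and weekday=Tue: units_sold values are 308, 145, 81.
max(308, 145, 81) = 308.

308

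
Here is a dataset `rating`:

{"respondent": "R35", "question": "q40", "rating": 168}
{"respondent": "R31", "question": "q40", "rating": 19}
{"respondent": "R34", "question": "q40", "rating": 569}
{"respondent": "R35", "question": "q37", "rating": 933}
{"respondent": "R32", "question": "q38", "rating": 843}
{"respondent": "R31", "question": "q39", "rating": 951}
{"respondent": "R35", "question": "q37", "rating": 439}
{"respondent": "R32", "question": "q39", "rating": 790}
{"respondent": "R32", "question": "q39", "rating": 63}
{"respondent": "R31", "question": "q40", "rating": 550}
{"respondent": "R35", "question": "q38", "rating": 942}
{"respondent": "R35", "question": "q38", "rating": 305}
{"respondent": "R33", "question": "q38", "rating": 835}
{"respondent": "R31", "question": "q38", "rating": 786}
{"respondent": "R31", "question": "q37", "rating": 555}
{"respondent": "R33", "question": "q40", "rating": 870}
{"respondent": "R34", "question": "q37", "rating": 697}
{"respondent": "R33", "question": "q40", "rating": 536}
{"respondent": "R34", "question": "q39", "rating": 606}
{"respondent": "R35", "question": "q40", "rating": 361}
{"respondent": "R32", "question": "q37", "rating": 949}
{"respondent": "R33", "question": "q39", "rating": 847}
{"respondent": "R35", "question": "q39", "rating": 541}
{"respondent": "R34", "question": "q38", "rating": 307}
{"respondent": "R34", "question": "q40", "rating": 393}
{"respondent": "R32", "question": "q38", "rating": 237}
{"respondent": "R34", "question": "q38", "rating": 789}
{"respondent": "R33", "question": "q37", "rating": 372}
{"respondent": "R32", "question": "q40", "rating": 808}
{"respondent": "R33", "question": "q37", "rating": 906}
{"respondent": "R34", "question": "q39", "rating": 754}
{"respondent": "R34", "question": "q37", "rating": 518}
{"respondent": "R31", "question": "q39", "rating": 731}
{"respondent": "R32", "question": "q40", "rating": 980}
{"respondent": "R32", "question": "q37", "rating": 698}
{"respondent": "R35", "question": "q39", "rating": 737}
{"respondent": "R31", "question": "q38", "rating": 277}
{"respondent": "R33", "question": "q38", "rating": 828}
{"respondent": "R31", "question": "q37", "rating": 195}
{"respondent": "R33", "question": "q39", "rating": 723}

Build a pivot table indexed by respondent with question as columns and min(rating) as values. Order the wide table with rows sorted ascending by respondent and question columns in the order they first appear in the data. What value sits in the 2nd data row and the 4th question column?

63

With rows sorted ascending by respondent, row 2 is respondent=R32. question columns in first-appearance order: q40, q37, q38, q39; column 4 is q39.
Long rows with respondent=R32, question=q39: min(790, 63) = 63.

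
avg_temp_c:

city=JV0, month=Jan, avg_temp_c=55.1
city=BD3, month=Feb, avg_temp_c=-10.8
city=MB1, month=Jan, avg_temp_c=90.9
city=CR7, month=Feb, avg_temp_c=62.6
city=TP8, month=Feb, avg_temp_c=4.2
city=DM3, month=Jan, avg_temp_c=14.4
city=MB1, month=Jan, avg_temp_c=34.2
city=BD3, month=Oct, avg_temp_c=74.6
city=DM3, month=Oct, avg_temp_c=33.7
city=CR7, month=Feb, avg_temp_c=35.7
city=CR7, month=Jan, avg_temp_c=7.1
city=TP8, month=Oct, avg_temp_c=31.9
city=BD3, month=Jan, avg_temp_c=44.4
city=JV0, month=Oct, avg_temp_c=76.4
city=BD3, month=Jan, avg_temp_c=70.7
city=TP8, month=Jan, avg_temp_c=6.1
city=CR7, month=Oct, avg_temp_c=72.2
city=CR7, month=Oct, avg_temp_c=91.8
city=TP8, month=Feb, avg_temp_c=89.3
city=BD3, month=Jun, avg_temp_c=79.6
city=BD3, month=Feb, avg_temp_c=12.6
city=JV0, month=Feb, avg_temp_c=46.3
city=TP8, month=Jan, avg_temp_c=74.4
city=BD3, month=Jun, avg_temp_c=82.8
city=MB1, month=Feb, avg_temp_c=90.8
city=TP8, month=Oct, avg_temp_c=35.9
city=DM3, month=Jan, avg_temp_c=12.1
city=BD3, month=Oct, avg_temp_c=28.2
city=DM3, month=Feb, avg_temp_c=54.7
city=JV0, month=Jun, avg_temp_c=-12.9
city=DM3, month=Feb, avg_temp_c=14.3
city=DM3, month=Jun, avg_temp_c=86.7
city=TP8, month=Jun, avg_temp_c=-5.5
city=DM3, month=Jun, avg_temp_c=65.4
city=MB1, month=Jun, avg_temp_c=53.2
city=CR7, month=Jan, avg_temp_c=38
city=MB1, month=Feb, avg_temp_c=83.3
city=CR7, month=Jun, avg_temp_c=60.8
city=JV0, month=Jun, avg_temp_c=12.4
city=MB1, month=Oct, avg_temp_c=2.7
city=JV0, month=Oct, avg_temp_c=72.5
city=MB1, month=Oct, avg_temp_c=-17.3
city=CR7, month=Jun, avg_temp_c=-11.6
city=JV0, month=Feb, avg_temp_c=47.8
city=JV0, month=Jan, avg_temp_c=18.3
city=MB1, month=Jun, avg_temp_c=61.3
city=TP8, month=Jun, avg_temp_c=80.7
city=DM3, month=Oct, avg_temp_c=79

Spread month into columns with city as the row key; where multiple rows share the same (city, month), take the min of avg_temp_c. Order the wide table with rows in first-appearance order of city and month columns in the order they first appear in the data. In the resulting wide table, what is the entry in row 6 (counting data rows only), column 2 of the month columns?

14.3

With rows in first-appearance order of city, row 6 is city=DM3. month columns in first-appearance order: Jan, Feb, Oct, Jun; column 2 is Feb.
Long rows with city=DM3, month=Feb: min(54.7, 14.3) = 14.3.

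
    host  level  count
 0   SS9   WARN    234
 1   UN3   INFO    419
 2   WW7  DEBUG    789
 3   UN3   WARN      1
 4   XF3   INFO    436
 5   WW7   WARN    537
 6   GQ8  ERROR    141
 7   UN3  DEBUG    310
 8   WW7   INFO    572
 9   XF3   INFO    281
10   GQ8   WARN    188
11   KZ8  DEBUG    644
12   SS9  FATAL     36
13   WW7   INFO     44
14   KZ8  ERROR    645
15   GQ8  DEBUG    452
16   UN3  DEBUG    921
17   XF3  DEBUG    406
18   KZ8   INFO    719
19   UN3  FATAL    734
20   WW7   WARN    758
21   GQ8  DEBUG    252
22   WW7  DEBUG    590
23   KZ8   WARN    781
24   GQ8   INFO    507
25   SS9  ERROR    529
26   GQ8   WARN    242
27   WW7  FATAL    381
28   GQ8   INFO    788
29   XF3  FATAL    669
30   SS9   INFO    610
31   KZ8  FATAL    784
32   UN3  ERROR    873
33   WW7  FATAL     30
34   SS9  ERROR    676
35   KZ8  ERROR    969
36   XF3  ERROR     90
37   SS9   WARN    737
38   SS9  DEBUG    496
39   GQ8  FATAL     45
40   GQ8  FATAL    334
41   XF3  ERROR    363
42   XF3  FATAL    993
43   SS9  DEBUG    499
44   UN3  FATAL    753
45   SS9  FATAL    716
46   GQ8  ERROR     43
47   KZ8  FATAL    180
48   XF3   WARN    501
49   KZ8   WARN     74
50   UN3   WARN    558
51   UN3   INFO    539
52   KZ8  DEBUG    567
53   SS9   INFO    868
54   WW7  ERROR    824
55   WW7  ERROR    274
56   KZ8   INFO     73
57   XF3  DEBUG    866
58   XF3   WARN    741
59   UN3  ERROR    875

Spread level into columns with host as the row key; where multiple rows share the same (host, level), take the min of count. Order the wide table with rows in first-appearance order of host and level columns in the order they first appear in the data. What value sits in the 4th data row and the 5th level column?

669

With rows in first-appearance order of host, row 4 is host=XF3. level columns in first-appearance order: WARN, INFO, DEBUG, ERROR, FATAL; column 5 is FATAL.
Long rows with host=XF3, level=FATAL: min(669, 993) = 669.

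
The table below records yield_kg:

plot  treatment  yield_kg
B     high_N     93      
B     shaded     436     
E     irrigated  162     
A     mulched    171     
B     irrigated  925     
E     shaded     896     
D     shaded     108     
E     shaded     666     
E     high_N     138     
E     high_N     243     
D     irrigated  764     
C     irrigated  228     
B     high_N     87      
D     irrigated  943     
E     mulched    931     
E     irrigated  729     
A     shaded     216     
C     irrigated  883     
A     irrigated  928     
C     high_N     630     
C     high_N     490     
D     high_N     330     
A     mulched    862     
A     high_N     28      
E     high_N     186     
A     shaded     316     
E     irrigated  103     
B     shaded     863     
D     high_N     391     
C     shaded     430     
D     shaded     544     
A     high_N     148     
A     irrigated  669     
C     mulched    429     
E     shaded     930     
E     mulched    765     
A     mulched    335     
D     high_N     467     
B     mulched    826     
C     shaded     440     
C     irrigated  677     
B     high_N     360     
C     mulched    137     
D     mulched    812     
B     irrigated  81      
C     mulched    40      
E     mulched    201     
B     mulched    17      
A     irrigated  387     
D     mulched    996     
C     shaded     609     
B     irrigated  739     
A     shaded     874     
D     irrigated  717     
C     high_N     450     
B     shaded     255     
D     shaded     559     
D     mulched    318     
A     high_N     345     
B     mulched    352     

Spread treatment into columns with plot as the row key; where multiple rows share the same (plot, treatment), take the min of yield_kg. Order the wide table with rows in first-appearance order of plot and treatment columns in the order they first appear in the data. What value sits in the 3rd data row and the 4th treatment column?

171

With rows in first-appearance order of plot, row 3 is plot=A. treatment columns in first-appearance order: high_N, shaded, irrigated, mulched; column 4 is mulched.
Long rows with plot=A, treatment=mulched: min(171, 862, 335) = 171.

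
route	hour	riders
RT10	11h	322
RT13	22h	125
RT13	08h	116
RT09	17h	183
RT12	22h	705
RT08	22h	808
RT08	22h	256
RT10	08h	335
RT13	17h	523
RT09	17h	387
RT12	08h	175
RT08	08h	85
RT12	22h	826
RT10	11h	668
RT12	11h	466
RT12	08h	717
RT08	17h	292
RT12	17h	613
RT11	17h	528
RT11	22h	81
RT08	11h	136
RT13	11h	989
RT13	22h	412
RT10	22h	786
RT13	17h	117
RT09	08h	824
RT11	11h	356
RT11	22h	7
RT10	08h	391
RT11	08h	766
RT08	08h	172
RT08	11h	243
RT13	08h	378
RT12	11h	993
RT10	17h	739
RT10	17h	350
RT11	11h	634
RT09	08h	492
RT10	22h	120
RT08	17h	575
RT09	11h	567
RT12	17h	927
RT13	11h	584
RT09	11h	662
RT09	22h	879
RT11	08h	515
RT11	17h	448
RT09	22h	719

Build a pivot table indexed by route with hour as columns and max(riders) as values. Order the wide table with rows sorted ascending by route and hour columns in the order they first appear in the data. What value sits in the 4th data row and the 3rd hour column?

With rows sorted ascending by route, row 4 is route=RT11. hour columns in first-appearance order: 11h, 22h, 08h, 17h; column 3 is 08h.
Long rows with route=RT11, hour=08h: max(766, 515) = 766.

766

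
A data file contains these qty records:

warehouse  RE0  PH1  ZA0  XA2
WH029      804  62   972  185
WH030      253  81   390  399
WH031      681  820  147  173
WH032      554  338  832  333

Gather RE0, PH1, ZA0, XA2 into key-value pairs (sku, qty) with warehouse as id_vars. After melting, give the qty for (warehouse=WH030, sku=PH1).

Unpivoting turns each (warehouse, wide-column) pair into one long row.
The wide cell at row WH030, column PH1 holds 81, so the long row (WH030, PH1) has qty=81.

81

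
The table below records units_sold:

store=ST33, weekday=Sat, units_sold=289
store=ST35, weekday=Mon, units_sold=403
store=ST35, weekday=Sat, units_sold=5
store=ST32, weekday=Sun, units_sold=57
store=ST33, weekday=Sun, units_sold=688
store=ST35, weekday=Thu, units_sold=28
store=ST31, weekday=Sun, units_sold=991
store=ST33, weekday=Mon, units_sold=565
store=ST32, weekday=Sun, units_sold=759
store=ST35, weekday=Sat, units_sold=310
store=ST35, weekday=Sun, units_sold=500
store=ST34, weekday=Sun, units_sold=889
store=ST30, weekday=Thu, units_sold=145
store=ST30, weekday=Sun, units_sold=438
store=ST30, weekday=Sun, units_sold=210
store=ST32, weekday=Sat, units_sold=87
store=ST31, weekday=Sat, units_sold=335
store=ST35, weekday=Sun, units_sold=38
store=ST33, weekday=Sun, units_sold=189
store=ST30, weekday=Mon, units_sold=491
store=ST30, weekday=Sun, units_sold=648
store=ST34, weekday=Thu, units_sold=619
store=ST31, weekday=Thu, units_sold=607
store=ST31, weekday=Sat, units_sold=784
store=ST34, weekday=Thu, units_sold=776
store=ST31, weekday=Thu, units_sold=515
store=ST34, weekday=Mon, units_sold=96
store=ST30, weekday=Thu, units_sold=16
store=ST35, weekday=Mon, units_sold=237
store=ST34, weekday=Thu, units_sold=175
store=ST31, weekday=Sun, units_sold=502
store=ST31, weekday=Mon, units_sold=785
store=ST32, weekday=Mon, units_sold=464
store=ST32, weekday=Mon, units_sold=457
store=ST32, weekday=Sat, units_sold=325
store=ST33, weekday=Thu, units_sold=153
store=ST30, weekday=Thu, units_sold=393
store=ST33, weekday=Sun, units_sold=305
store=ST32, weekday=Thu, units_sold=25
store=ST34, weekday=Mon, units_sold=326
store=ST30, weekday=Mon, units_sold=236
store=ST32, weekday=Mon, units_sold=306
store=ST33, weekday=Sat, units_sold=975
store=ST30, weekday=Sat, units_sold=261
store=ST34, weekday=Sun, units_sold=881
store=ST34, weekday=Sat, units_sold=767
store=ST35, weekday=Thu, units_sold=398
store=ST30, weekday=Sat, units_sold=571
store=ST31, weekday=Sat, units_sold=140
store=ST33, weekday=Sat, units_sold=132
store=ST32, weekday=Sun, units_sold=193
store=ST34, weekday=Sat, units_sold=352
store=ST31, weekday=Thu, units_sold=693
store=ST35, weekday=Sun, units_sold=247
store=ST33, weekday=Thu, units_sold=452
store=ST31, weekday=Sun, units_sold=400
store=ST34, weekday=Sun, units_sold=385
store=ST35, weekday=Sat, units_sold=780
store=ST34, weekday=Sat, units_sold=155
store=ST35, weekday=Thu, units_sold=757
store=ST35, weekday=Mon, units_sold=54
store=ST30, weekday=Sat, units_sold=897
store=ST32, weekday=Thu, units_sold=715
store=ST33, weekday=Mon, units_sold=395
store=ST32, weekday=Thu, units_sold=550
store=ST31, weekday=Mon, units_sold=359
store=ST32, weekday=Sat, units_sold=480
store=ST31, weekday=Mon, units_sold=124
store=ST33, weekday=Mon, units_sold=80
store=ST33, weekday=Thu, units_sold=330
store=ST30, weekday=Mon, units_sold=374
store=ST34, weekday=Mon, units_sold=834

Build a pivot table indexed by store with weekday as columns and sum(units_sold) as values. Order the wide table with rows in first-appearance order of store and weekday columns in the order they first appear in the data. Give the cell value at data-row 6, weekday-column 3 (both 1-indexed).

1296

With rows in first-appearance order of store, row 6 is store=ST30. weekday columns in first-appearance order: Sat, Mon, Sun, Thu; column 3 is Sun.
Long rows with store=ST30, weekday=Sun: 438 + 210 + 648 = 1296.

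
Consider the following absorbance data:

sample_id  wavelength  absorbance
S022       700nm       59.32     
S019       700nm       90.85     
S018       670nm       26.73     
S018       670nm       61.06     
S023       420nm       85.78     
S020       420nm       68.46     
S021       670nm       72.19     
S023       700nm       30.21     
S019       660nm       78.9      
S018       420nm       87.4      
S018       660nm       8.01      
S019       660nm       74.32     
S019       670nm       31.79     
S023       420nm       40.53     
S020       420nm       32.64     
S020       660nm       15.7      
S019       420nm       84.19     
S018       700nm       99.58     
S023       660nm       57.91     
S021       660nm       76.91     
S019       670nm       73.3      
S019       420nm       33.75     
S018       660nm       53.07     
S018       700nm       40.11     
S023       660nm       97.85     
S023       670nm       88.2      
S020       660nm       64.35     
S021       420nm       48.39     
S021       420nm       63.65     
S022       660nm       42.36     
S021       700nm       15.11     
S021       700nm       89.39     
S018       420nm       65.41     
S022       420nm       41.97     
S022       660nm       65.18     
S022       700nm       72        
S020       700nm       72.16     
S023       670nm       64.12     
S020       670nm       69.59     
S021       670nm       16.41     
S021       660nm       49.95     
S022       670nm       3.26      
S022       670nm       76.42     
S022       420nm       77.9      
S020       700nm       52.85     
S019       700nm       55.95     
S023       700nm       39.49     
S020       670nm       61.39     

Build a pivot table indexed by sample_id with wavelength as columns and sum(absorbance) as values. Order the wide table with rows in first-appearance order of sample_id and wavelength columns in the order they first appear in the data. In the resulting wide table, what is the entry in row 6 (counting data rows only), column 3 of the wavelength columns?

With rows in first-appearance order of sample_id, row 6 is sample_id=S021. wavelength columns in first-appearance order: 700nm, 670nm, 420nm, 660nm; column 3 is 420nm.
Long rows with sample_id=S021, wavelength=420nm: 48.39 + 63.65 = 112.04.

112.04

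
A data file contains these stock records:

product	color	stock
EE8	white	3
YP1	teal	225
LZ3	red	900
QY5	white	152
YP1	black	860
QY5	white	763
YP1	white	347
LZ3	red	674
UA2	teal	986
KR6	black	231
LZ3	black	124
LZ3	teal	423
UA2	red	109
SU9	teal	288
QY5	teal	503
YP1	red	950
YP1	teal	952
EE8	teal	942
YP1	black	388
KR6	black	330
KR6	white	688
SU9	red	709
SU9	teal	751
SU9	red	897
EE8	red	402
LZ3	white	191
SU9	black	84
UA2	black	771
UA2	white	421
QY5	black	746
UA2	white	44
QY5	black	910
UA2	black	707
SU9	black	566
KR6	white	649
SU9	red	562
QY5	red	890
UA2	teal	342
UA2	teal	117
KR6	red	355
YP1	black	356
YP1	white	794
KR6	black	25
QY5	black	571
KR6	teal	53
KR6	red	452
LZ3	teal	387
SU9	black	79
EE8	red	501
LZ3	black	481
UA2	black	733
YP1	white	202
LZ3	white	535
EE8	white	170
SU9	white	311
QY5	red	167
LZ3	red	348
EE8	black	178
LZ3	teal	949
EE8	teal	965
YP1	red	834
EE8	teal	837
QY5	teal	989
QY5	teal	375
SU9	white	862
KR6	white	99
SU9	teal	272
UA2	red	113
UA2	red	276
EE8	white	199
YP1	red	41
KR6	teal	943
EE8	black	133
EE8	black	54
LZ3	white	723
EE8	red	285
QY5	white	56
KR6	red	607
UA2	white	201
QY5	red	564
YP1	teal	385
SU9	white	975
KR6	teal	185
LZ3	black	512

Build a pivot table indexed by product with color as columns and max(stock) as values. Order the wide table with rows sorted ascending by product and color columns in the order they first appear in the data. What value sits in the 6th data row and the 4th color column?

771

With rows sorted ascending by product, row 6 is product=UA2. color columns in first-appearance order: white, teal, red, black; column 4 is black.
Long rows with product=UA2, color=black: max(771, 707, 733) = 771.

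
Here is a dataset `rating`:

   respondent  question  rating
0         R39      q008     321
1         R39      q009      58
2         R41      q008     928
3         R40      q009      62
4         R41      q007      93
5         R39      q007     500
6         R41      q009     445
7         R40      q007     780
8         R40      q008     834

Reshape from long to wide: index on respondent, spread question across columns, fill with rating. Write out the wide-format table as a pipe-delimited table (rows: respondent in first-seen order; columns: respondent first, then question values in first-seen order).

| respondent | q008 | q009 | q007 |
| R39 | 321 | 58 | 500 |
| R41 | 928 | 445 | 93 |
| R40 | 834 | 62 | 780 |

Columns: respondent plus the 3 distinct question values (q008, q009, q007).
For example, row R39 column q008 takes rating=321 from the long row (R39, q008).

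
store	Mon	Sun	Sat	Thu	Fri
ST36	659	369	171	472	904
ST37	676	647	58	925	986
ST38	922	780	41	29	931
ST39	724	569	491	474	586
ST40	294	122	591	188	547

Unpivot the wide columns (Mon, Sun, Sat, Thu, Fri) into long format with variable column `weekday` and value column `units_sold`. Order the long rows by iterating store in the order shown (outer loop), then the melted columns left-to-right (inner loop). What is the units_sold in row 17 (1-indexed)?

25 rows total (5 × 5). Row 17: index ⌊(17-1)/5⌋ = 3 into store → ST39; (17-1) mod 5 = 1 into the melted columns → Sun.
So row 17 is (ST39, Sun, 569); units_sold = 569.

569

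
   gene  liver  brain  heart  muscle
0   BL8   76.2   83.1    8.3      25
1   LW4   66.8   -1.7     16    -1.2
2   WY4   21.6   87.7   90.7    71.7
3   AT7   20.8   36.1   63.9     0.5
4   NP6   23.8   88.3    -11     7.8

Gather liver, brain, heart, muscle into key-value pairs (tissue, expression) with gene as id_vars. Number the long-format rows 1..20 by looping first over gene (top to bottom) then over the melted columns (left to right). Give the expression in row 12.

20 rows total (5 × 4). Row 12: index ⌊(12-1)/4⌋ = 2 into gene → WY4; (12-1) mod 4 = 3 into the melted columns → muscle.
So row 12 is (WY4, muscle, 71.7); expression = 71.7.

71.7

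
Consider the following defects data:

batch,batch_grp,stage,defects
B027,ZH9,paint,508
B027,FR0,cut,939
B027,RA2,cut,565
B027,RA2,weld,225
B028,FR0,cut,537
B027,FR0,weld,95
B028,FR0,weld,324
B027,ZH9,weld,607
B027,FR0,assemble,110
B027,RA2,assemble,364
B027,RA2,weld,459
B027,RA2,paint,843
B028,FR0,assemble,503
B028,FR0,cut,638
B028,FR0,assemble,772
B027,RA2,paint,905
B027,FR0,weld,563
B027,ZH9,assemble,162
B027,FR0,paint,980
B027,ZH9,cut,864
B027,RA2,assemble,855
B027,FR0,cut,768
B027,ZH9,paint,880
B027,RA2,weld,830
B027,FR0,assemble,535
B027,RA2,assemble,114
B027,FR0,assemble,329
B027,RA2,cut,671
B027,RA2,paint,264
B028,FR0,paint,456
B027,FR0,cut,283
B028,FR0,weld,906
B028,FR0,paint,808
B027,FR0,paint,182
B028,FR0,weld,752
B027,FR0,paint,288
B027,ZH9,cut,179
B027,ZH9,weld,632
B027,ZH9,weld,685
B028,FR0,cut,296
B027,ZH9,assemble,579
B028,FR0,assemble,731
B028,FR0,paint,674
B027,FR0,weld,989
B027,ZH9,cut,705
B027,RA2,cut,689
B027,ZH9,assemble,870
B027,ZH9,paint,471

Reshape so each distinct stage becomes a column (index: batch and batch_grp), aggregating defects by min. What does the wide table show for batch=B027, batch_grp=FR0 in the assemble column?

Rows with batch=B027, batch_grp=FR0 and stage=assemble: defects values are 110, 535, 329.
min(110, 535, 329) = 110.

110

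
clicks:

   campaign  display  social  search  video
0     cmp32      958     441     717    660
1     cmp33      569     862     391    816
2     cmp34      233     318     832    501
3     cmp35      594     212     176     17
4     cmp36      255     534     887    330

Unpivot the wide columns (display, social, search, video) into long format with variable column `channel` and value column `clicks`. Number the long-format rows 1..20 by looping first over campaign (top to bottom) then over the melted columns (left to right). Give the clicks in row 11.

20 rows total (5 × 4). Row 11: index ⌊(11-1)/4⌋ = 2 into campaign → cmp34; (11-1) mod 4 = 2 into the melted columns → search.
So row 11 is (cmp34, search, 832); clicks = 832.

832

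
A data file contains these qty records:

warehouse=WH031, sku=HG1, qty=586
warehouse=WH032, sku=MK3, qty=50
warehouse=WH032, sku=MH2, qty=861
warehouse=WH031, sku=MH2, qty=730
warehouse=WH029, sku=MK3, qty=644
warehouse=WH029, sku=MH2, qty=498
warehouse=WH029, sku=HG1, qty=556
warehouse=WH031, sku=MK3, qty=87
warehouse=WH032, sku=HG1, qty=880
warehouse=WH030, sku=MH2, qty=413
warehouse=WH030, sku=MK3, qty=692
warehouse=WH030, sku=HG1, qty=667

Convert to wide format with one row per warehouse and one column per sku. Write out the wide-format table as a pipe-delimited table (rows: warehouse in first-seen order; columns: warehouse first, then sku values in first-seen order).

Columns: warehouse plus the 3 distinct sku values (HG1, MK3, MH2).
For example, row WH031 column HG1 takes qty=586 from the long row (WH031, HG1).

| warehouse | HG1 | MK3 | MH2 |
| WH031 | 586 | 87 | 730 |
| WH032 | 880 | 50 | 861 |
| WH029 | 556 | 644 | 498 |
| WH030 | 667 | 692 | 413 |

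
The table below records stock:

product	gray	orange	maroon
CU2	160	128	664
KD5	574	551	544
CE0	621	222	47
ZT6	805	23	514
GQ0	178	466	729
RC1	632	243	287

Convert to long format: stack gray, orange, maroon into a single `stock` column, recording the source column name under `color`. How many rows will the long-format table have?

18

6 product values × 3 melted columns = 18 rows.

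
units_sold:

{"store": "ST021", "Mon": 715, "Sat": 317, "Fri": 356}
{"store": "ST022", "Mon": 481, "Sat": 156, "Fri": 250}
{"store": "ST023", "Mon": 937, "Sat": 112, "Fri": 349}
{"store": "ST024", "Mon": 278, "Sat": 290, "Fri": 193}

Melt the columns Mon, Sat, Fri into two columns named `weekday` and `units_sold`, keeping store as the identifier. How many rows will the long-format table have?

4 store values × 3 melted columns = 12 rows.

12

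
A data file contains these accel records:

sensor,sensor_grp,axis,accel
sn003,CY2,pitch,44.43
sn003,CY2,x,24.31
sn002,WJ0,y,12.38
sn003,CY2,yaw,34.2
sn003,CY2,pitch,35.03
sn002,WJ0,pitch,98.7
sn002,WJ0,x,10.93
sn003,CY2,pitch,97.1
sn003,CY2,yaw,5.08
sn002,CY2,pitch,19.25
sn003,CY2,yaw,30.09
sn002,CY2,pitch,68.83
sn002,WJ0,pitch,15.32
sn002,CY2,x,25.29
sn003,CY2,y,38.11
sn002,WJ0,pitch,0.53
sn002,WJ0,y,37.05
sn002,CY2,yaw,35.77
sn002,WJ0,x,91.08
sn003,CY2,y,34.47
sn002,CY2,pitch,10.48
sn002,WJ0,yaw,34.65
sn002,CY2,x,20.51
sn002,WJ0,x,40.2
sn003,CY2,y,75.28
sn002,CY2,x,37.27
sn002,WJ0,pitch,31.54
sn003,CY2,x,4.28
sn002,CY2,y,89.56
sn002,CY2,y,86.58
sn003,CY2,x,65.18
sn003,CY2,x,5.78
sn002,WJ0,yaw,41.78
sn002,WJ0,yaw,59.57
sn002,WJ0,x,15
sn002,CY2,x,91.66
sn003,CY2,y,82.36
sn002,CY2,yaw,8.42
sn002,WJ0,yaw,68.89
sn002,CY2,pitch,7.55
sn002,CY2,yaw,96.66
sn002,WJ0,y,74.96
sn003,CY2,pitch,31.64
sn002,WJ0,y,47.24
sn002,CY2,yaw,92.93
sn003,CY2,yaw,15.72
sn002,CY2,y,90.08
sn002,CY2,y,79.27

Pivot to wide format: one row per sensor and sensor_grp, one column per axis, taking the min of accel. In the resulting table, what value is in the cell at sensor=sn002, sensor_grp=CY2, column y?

Rows with sensor=sn002, sensor_grp=CY2 and axis=y: accel values are 89.56, 86.58, 90.08, 79.27.
min(89.56, 86.58, 90.08, 79.27) = 79.27.

79.27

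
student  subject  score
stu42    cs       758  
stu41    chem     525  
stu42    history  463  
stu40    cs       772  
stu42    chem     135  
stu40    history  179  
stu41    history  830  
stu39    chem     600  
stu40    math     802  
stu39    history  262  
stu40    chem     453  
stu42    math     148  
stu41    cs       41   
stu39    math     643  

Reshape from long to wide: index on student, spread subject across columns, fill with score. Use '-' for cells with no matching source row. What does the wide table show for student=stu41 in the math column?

-

No long-format row has student=stu41 and subject=math, so the cell is -.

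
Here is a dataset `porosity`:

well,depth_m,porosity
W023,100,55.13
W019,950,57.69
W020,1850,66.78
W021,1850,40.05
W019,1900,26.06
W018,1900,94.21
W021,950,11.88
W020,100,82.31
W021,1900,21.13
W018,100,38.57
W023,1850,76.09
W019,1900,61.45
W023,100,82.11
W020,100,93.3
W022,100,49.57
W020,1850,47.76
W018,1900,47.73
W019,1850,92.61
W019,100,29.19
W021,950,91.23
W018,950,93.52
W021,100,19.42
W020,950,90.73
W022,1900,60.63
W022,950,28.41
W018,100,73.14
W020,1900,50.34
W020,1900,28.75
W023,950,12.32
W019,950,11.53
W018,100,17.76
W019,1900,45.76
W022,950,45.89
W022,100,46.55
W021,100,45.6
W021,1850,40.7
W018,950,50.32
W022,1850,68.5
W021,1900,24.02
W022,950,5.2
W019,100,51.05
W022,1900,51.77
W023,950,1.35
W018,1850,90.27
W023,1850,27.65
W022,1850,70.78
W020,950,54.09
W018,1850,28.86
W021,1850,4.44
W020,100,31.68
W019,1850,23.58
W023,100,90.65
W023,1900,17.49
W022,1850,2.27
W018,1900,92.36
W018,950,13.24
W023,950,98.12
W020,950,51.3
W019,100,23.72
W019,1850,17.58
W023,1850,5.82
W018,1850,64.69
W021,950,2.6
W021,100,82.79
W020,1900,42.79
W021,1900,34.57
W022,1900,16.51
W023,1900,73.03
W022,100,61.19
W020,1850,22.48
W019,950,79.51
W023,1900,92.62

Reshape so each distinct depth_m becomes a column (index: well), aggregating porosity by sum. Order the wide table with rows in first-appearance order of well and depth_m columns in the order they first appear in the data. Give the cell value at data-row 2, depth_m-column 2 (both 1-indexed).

148.73

With rows in first-appearance order of well, row 2 is well=W019. depth_m columns in first-appearance order: 100, 950, 1850, 1900; column 2 is 950.
Long rows with well=W019, depth_m=950: 57.69 + 11.53 + 79.51 = 148.73.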